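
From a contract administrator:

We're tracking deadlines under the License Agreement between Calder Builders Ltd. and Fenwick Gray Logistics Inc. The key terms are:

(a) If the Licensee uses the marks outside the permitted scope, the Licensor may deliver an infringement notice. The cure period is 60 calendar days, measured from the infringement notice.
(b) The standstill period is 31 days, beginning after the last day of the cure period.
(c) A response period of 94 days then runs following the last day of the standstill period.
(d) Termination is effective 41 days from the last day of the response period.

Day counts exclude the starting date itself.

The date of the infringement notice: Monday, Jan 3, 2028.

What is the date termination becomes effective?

The last day of the cure period: Jan 3, 2028 + 60 days = Mar 3, 2028.
Adding 31 calendar days to Mar 3, 2028 gives Apr 3, 2028, which is the last day of the standstill period.
The last day of the response period: Apr 3, 2028 + 94 days = Jul 6, 2028.
The date termination becomes effective: 41 calendar days after Jul 6, 2028 is Aug 16, 2028.

Aug 16, 2028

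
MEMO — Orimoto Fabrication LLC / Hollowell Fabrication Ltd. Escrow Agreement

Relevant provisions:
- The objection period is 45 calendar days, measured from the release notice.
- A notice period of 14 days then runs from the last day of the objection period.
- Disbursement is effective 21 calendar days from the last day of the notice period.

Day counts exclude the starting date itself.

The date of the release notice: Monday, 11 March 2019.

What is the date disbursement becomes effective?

Adding 45 calendar days to 11 March 2019 gives 25 April 2019, which is the last day of the objection period.
The last day of the notice period: 25 April 2019 + 14 days = 9 May 2019.
Adding 21 calendar days to 9 May 2019 gives 30 May 2019, which is the date disbursement becomes effective.

30 May 2019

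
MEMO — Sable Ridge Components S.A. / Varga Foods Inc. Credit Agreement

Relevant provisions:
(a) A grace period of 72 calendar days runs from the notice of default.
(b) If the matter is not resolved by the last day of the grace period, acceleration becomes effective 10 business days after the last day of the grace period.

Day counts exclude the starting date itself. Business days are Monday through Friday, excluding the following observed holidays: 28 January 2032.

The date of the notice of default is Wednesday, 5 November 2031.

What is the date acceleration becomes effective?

2 February 2032

The last day of the grace period: 72 calendar days after 5 November 2031 is 16 January 2032.
The date acceleration becomes effective: 10 business days after Friday, 16 January 2032, skipping weekends and the listed holiday on Jan 28 — Jan 19, Jan 20, Jan 21, Jan 22, Jan 23, Jan 26, Jan 27, Jan 29, Jan 30, Feb 2 — lands on Monday, 2 February 2032.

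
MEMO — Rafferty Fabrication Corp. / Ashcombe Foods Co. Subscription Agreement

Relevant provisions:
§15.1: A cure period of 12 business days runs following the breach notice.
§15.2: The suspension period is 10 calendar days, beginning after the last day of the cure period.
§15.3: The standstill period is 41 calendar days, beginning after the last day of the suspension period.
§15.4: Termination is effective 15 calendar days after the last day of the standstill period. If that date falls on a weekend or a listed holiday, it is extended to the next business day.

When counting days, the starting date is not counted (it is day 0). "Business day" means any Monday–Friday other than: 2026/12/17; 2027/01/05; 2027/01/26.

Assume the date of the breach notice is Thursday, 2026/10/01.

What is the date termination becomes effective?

2026/12/24

The last day of the cure period: 12 business days after Thursday, 2026/10/01, skipping weekends — Oct 2, Oct 5, Oct 6, Oct 7, …, Oct 15, Oct 16, Oct 19 — lands on Monday, 2026/10/19.
The last day of the suspension period: 10 calendar days after 2026/10/19 is 2026/10/29.
Adding 41 calendar days to 2026/10/29 gives 2026/12/09, which is the last day of the standstill period.
The date termination becomes effective: 15 calendar days after 2026/12/09 is 2026/12/24. 2026/12/24 is a Thursday and is not a listed holiday, so no roll-forward applies.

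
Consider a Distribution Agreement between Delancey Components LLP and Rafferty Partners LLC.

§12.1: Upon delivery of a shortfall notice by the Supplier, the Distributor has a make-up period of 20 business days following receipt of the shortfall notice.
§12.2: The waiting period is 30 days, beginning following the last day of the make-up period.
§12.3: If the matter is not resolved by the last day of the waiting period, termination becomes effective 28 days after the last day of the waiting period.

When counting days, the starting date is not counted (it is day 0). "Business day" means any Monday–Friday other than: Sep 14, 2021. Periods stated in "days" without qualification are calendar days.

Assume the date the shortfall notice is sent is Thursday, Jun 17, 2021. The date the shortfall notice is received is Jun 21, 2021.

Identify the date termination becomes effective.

Sep 15, 2021

From Monday, Jun 21, 2021, 20 business days (Jun 22, Jun 23, Jun 24, Jun 25, …, Jul 15, Jul 16, Jul 19, skipping weekends) brings us to Monday, Jul 19, 2021, which is the last day of the make-up period.
The last day of the waiting period: Jul 19, 2021 + 30 days = Aug 18, 2021.
Adding 28 calendar days to Aug 18, 2021 gives Sep 15, 2021, which is the date termination becomes effective.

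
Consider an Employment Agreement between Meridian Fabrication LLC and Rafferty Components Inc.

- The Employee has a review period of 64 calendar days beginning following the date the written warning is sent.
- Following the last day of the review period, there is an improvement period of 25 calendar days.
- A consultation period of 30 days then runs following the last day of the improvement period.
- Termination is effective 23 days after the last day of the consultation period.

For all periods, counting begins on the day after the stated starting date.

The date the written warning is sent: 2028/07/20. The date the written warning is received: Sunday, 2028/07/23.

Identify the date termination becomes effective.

2028/12/09

Adding 64 calendar days to 2028/07/20 gives 2028/09/22, which is the last day of the review period.
The last day of the improvement period: 25 calendar days after 2028/09/22 is 2028/10/17.
The last day of the consultation period: 2028/10/17 + 30 days = 2028/11/16.
The date termination becomes effective: 2028/11/16 + 23 days = 2028/12/09.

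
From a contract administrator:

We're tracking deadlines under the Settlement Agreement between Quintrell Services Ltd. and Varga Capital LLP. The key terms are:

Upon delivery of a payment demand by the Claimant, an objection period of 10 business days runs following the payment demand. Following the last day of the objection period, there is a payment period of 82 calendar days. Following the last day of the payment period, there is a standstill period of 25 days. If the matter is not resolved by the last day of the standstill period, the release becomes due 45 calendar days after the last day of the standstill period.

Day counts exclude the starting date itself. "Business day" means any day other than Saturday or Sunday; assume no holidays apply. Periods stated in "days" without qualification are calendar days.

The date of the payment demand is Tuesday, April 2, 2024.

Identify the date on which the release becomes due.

The last day of the objection period: counting 10 business days from Tuesday, April 2, 2024 (Apr 3, Apr 4, Apr 5, Apr 8, Apr 9, Apr 10, Apr 11, Apr 12, Apr 15, Apr 16, skipping weekends) reaches Tuesday, April 16, 2024.
Adding 82 calendar days to April 16, 2024 gives July 7, 2024, which is the last day of the payment period.
Adding 25 calendar days to July 7, 2024 gives August 1, 2024, which is the last day of the standstill period.
The date on which the release becomes due: 45 calendar days after August 1, 2024 is September 15, 2024.

September 15, 2024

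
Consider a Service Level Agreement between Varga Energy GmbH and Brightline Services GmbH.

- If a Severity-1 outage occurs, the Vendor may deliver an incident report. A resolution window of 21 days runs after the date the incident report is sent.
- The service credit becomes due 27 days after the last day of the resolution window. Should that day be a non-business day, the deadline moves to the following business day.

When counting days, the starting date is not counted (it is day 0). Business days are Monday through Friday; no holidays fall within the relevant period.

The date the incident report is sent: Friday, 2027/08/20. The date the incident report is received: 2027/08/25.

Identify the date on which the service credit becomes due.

The last day of the resolution window: 21 calendar days after 2027/08/20 is 2027/09/10.
The date on which the service credit becomes due: 27 calendar days after 2027/09/10 is 2027/10/07. 2027/10/07 is a Thursday, so no roll-forward applies.

2027/10/07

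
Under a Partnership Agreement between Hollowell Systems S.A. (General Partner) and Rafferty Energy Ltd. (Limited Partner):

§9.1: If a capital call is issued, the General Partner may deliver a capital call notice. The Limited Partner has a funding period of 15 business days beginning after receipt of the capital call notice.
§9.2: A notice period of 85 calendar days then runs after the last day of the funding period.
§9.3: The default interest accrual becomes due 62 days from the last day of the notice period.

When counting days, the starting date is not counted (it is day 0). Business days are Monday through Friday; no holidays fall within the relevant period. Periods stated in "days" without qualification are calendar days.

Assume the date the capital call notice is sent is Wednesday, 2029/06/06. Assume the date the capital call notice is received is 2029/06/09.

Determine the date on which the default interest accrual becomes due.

2029/11/23

The last day of the funding period: 15 business days after Saturday, 2029/06/09, skipping weekends — Jun 11, Jun 12, Jun 13, Jun 14, …, Jun 27, Jun 28, Jun 29 — lands on Friday, 2029/06/29.
Adding 85 calendar days to 2029/06/29 gives 2029/09/22, which is the last day of the notice period.
The date on which the default interest accrual becomes due: 2029/09/22 + 62 days = 2029/11/23.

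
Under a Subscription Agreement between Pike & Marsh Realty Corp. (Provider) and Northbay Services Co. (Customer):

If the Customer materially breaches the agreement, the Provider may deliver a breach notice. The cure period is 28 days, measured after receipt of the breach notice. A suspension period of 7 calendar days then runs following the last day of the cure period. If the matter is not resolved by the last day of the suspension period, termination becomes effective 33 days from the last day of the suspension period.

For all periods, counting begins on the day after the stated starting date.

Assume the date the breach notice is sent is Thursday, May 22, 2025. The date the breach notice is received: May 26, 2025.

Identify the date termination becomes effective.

Adding 28 calendar days to May 26, 2025 gives June 23, 2025, which is the last day of the cure period.
The last day of the suspension period: 7 calendar days after June 23, 2025 is June 30, 2025.
Adding 33 calendar days to June 30, 2025 gives August 2, 2025, which is the date termination becomes effective.

August 2, 2025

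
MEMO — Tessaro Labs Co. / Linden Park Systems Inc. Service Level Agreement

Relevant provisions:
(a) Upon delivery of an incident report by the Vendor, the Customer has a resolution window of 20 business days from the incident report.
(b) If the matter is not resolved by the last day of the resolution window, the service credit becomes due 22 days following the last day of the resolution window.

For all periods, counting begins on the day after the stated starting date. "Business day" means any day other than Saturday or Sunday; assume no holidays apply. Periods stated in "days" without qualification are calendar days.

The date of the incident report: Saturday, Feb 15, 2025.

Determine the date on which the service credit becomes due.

Apr 5, 2025

The last day of the resolution window: counting 20 business days from Saturday, Feb 15, 2025 (Feb 17, Feb 18, Feb 19, Feb 20, …, Mar 12, Mar 13, Mar 14, skipping weekends) reaches Friday, Mar 14, 2025.
The date on which the service credit becomes due: 22 calendar days after Mar 14, 2025 is Apr 5, 2025.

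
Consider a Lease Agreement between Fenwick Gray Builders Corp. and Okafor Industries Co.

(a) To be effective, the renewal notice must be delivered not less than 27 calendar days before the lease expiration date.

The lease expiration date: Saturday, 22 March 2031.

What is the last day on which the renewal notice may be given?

Counting back 27 calendar days from 22 March 2031 gives 23 February 2031.

23 February 2031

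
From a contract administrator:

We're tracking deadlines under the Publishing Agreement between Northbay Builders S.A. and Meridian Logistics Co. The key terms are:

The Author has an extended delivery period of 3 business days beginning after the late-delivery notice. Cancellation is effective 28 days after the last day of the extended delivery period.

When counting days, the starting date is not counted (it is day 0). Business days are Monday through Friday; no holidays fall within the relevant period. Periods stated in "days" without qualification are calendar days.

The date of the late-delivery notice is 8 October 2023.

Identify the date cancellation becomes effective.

8 November 2023

The last day of the extended delivery period: counting 3 business days from Sunday, 8 October 2023 (Oct 9, Oct 10, Oct 11, skipping weekends) reaches Wednesday, 11 October 2023.
The date cancellation becomes effective: 11 October 2023 + 28 days = 8 November 2023.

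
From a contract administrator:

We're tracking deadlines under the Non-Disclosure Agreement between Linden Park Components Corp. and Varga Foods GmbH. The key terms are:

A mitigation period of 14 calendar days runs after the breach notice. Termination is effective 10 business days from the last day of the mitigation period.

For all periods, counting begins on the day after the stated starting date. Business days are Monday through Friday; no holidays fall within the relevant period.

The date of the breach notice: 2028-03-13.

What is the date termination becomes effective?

The last day of the mitigation period: 2028-03-13 + 14 days = 2028-03-27.
From Monday, 2028-03-27, 10 business days (Mar 28, Mar 29, Mar 30, Mar 31, Apr 3, Apr 4, Apr 5, Apr 6, Apr 7, Apr 10, skipping weekends) brings us to Monday, 2028-04-10, which is the date termination becomes effective.

2028-04-10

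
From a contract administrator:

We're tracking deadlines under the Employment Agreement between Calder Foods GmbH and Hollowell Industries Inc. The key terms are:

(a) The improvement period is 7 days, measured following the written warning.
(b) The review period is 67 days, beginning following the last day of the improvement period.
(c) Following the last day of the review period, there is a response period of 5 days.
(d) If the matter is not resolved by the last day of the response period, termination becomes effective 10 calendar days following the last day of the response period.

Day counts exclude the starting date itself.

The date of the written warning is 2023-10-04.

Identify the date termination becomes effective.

2024-01-01

The last day of the improvement period: 7 calendar days after 2023-10-04 is 2023-10-11.
The last day of the review period: 67 calendar days after 2023-10-11 is 2023-12-17.
The last day of the response period: 5 calendar days after 2023-12-17 is 2023-12-22.
The date termination becomes effective: 10 calendar days after 2023-12-22 is 2024-01-01.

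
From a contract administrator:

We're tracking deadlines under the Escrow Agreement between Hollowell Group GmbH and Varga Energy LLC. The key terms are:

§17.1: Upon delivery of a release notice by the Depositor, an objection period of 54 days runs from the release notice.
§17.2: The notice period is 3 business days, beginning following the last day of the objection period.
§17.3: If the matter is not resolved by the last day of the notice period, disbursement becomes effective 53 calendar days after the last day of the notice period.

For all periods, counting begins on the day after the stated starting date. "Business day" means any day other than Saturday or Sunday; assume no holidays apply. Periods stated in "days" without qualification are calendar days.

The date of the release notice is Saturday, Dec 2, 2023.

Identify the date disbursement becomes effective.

Mar 23, 2024

Adding 54 calendar days to Dec 2, 2023 gives Jan 25, 2024, which is the last day of the objection period.
The last day of the notice period: counting 3 business days from Thursday, Jan 25, 2024 (Jan 26, Jan 29, Jan 30, skipping weekends) reaches Tuesday, Jan 30, 2024.
Adding 53 calendar days to Jan 30, 2024 gives Mar 23, 2024, which is the date disbursement becomes effective.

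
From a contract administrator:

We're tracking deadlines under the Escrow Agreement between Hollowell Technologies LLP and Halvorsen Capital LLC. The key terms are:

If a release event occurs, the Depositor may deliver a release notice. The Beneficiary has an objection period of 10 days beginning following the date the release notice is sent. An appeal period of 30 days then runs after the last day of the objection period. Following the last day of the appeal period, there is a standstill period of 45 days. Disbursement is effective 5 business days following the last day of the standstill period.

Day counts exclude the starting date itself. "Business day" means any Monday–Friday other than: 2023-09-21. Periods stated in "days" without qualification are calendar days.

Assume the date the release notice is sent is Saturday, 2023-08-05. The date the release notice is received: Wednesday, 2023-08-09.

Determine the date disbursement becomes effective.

The last day of the objection period: 10 calendar days after 2023-08-05 is 2023-08-15.
The last day of the appeal period: 30 calendar days after 2023-08-15 is 2023-09-14.
Adding 45 calendar days to 2023-09-14 gives 2023-10-29, which is the last day of the standstill period.
From Sunday, 2023-10-29, 5 business days (Oct 30, Oct 31, Nov 1, Nov 2, Nov 3, skipping weekends) brings us to Friday, 2023-11-03, which is the date disbursement becomes effective.

2023-11-03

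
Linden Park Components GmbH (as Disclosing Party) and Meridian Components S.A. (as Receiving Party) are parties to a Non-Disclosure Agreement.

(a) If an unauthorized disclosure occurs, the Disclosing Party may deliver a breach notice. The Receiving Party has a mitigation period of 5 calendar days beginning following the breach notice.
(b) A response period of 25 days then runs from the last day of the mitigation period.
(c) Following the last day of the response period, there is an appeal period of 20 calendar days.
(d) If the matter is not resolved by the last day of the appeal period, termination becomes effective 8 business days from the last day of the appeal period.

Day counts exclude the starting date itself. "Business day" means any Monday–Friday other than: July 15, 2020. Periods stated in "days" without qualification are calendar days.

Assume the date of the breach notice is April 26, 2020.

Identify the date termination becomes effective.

June 25, 2020

Adding 5 calendar days to April 26, 2020 gives May 1, 2020, which is the last day of the mitigation period.
The last day of the response period: 25 calendar days after May 1, 2020 is May 26, 2020.
The last day of the appeal period: May 26, 2020 + 20 days = June 15, 2020.
From Monday, June 15, 2020, 8 business days (Jun 16, Jun 17, Jun 18, Jun 19, Jun 22, Jun 23, Jun 24, Jun 25, skipping weekends) brings us to Thursday, June 25, 2020, which is the date termination becomes effective.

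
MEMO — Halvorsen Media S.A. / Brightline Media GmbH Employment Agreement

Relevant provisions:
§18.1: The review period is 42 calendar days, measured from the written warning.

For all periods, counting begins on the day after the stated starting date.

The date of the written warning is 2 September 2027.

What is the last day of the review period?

The last day of the review period: 42 calendar days after 2 September 2027 is 14 October 2027.

14 October 2027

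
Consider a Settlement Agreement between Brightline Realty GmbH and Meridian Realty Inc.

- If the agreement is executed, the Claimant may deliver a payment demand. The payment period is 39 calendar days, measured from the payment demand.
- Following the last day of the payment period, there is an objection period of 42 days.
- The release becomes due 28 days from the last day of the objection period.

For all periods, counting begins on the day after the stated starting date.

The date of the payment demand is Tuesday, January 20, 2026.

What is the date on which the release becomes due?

The last day of the payment period: 39 calendar days after January 20, 2026 is February 28, 2026.
The last day of the objection period: February 28, 2026 + 42 days = April 11, 2026.
The date on which the release becomes due: 28 calendar days after April 11, 2026 is May 9, 2026.

May 9, 2026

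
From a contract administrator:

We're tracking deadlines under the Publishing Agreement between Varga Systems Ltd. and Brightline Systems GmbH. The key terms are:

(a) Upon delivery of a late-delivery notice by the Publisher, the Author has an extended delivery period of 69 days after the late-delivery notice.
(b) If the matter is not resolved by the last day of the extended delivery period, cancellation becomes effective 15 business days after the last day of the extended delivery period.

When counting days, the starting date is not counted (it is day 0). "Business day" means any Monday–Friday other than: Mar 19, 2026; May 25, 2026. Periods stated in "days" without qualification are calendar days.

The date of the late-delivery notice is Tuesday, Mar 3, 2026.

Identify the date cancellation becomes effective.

Adding 69 calendar days to Mar 3, 2026 gives May 11, 2026, which is the last day of the extended delivery period.
From Monday, May 11, 2026, 15 business days (May 12, May 13, May 14, May 15, …, May 29, Jun 1, Jun 2, skipping weekends and the listed holiday on May 25) brings us to Tuesday, Jun 2, 2026, which is the date cancellation becomes effective.

Jun 2, 2026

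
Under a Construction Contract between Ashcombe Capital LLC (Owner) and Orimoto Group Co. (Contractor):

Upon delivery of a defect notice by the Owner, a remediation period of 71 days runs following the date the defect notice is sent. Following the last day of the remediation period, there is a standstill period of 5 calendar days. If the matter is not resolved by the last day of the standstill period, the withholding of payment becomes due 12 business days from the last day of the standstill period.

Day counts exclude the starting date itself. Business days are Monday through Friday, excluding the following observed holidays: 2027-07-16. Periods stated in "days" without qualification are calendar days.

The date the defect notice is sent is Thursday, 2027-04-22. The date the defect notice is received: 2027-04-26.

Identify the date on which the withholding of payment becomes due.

Adding 71 calendar days to 2027-04-22 gives 2027-07-02, which is the last day of the remediation period.
The last day of the standstill period: 2027-07-02 + 5 days = 2027-07-07.
The date on which the withholding of payment becomes due: 12 business days after Wednesday, 2027-07-07, skipping weekends and the listed holiday on Jul 16 — Jul 8, Jul 9, Jul 12, Jul 13, …, Jul 22, Jul 23, Jul 26 — lands on Monday, 2027-07-26.

2027-07-26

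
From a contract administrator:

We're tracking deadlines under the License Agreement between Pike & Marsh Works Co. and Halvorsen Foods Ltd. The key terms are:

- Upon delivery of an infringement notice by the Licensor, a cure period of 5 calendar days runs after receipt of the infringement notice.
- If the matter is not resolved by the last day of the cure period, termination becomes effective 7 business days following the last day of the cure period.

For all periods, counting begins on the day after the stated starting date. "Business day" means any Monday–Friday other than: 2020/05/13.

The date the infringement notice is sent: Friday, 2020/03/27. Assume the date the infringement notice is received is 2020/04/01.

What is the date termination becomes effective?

2020/04/15

The last day of the cure period: 2020/04/01 + 5 days = 2020/04/06.
The date termination becomes effective: 7 business days after Monday, 2020/04/06, skipping weekends — Apr 7, Apr 8, Apr 9, Apr 10, Apr 13, Apr 14, Apr 15 — lands on Wednesday, 2020/04/15.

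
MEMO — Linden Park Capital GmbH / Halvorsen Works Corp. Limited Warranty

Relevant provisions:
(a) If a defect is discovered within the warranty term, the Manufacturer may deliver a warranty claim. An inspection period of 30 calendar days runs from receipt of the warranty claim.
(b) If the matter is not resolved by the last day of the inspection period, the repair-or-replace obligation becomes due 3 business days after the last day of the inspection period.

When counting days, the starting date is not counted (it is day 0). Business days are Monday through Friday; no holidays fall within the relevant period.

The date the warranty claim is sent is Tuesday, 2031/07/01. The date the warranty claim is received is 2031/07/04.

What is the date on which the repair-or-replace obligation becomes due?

Adding 30 calendar days to 2031/07/04 gives 2031/08/03, which is the last day of the inspection period.
From Sunday, 2031/08/03, 3 business days (Aug 4, Aug 5, Aug 6, skipping weekends) brings us to Wednesday, 2031/08/06, which is the date on which the repair-or-replace obligation becomes due.

2031/08/06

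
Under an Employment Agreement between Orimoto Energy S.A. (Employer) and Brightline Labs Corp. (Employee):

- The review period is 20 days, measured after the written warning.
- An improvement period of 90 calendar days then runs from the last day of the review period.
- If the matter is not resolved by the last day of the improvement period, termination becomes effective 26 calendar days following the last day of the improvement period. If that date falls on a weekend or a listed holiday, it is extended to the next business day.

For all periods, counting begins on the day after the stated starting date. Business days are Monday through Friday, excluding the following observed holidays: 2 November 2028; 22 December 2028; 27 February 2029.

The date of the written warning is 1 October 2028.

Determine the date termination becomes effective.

The last day of the review period: 1 October 2028 + 20 days = 21 October 2028.
The last day of the improvement period: 90 calendar days after 21 October 2028 is 19 January 2029.
The date termination becomes effective: 19 January 2029 + 26 days = 14 February 2029. 14 February 2029 is a Wednesday and is not a listed holiday, so no roll-forward applies.

14 February 2029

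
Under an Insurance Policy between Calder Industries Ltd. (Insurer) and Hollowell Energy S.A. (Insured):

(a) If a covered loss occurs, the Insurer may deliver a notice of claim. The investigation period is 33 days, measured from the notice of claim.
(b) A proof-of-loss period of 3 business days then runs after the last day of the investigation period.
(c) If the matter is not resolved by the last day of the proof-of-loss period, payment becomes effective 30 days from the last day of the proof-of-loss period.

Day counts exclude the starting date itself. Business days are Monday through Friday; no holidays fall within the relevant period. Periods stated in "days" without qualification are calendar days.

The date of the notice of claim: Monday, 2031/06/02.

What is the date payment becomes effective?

The last day of the investigation period: 2031/06/02 + 33 days = 2031/07/05.
The last day of the proof-of-loss period: 3 business days after Saturday, 2031/07/05, skipping weekends — Jul 7, Jul 8, Jul 9 — lands on Wednesday, 2031/07/09.
The date payment becomes effective: 30 calendar days after 2031/07/09 is 2031/08/08.

2031/08/08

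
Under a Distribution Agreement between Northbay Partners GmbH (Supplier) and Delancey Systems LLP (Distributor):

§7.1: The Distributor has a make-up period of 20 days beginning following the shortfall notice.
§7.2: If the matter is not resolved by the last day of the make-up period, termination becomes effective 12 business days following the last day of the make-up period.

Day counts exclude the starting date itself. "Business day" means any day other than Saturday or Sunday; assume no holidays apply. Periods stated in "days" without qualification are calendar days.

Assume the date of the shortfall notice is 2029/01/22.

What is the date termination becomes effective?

The last day of the make-up period: 20 calendar days after 2029/01/22 is 2029/02/11.
From Sunday, 2029/02/11, 12 business days (Feb 12, Feb 13, Feb 14, Feb 15, …, Feb 23, Feb 26, Feb 27, skipping weekends) brings us to Tuesday, 2029/02/27, which is the date termination becomes effective.

2029/02/27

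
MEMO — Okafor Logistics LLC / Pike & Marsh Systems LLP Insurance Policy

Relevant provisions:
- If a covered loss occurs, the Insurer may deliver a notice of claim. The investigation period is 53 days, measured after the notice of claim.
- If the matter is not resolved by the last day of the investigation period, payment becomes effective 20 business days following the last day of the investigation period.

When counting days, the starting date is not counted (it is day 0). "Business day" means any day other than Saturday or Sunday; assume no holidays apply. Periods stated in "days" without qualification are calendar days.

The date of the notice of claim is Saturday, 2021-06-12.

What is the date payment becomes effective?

Adding 53 calendar days to 2021-06-12 gives 2021-08-04, which is the last day of the investigation period.
The date payment becomes effective: 20 business days after Wednesday, 2021-08-04, skipping weekends — Aug 5, Aug 6, Aug 9, Aug 10, …, Aug 30, Aug 31, Sep 1 — lands on Wednesday, 2021-09-01.

2021-09-01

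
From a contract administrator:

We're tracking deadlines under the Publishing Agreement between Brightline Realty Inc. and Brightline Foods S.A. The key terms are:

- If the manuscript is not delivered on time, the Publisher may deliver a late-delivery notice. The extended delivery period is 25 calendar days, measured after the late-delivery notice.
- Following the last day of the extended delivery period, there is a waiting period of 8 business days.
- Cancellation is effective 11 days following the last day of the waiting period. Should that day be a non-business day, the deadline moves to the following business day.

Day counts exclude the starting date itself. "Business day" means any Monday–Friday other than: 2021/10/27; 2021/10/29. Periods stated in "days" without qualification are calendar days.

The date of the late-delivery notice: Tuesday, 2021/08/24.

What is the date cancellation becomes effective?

2021/10/11

The last day of the extended delivery period: 25 calendar days after 2021/08/24 is 2021/09/18.
The last day of the waiting period: 8 business days after Saturday, 2021/09/18, skipping weekends — Sep 20, Sep 21, Sep 22, Sep 23, Sep 24, Sep 27, Sep 28, Sep 29 — lands on Wednesday, 2021/09/29.
The date cancellation becomes effective: 2021/09/29 + 11 days = 2021/10/10. That falls on a Sunday, so it rolls to the next business day, Monday, 2021/10/11.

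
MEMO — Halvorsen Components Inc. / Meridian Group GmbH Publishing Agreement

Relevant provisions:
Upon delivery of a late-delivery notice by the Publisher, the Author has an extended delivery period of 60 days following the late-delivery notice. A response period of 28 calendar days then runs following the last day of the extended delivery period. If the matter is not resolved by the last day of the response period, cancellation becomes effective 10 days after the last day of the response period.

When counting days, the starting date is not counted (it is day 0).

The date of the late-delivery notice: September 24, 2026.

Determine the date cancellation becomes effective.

December 31, 2026

Adding 60 calendar days to September 24, 2026 gives November 23, 2026, which is the last day of the extended delivery period.
Adding 28 calendar days to November 23, 2026 gives December 21, 2026, which is the last day of the response period.
Adding 10 calendar days to December 21, 2026 gives December 31, 2026, which is the date cancellation becomes effective.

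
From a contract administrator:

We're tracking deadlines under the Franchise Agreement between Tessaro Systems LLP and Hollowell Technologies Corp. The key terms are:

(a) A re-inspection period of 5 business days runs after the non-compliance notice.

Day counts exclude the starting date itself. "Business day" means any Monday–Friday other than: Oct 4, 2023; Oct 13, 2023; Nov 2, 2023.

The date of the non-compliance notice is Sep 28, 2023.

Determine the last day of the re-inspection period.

The last day of the re-inspection period: counting 5 business days from Thursday, Sep 28, 2023 (Sep 29, Oct 2, Oct 3, Oct 5, Oct 6, skipping weekends and the listed holiday on Oct 4) reaches Friday, Oct 6, 2023.

Oct 6, 2023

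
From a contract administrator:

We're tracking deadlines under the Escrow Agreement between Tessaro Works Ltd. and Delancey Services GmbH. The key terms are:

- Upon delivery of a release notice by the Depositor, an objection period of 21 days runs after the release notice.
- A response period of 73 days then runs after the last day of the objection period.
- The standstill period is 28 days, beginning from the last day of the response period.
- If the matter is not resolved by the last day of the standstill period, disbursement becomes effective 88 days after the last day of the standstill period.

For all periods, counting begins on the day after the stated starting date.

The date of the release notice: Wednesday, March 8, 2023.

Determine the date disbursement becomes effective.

October 4, 2023

Adding 21 calendar days to March 8, 2023 gives March 29, 2023, which is the last day of the objection period.
The last day of the response period: 73 calendar days after March 29, 2023 is June 10, 2023.
The last day of the standstill period: 28 calendar days after June 10, 2023 is July 8, 2023.
The date disbursement becomes effective: July 8, 2023 + 88 days = October 4, 2023.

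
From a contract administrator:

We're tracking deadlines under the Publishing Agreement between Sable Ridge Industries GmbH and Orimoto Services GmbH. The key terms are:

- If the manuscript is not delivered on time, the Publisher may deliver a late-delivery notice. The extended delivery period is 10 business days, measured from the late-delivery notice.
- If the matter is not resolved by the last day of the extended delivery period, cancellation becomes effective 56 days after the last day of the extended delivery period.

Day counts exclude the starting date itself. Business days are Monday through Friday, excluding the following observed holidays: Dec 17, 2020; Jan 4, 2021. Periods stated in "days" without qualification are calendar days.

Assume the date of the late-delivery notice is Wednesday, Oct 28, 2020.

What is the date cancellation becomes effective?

Jan 6, 2021

From Wednesday, Oct 28, 2020, 10 business days (Oct 29, Oct 30, Nov 2, Nov 3, Nov 4, Nov 5, Nov 6, Nov 9, Nov 10, Nov 11, skipping weekends) brings us to Wednesday, Nov 11, 2020, which is the last day of the extended delivery period.
The date cancellation becomes effective: 56 calendar days after Nov 11, 2020 is Jan 6, 2021.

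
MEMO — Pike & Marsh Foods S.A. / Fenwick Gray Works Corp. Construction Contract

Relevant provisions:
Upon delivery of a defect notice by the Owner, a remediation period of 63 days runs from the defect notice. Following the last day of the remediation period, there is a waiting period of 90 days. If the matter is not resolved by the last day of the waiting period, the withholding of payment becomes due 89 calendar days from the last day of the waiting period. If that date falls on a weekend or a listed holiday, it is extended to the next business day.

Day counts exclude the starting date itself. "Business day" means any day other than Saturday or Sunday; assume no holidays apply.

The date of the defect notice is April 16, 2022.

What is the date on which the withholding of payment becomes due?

Adding 63 calendar days to April 16, 2022 gives June 18, 2022, which is the last day of the remediation period.
The last day of the waiting period: June 18, 2022 + 90 days = September 16, 2022.
Adding 89 calendar days to September 16, 2022 gives December 14, 2022, which is the date on which the withholding of payment becomes due. December 14, 2022 is a Wednesday, so no roll-forward applies.

December 14, 2022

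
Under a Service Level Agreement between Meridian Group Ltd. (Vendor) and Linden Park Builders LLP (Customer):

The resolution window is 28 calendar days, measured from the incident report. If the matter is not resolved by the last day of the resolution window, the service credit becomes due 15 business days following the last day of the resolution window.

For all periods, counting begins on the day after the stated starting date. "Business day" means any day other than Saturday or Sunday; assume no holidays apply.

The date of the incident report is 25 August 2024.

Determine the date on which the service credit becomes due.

11 October 2024

The last day of the resolution window: 25 August 2024 + 28 days = 22 September 2024.
The date on which the service credit becomes due: 15 business days after Sunday, 22 September 2024, skipping weekends — Sep 23, Sep 24, Sep 25, Sep 26, …, Oct 9, Oct 10, Oct 11 — lands on Friday, 11 October 2024.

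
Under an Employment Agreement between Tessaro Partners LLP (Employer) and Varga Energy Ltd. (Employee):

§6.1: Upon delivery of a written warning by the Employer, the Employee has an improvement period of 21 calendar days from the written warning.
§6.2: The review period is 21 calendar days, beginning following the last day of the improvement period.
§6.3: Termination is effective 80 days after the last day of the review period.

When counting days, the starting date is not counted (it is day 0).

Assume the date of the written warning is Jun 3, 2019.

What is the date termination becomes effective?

Oct 3, 2019

Adding 21 calendar days to Jun 3, 2019 gives Jun 24, 2019, which is the last day of the improvement period.
The last day of the review period: Jun 24, 2019 + 21 days = Jul 15, 2019.
The date termination becomes effective: 80 calendar days after Jul 15, 2019 is Oct 3, 2019.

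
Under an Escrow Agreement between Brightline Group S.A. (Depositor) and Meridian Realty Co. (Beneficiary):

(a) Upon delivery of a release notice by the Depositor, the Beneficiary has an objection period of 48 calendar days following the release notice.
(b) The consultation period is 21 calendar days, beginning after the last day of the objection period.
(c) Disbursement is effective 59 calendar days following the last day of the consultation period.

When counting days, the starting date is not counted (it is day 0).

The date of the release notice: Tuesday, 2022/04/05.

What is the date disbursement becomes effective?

Adding 48 calendar days to 2022/04/05 gives 2022/05/23, which is the last day of the objection period.
Adding 21 calendar days to 2022/05/23 gives 2022/06/13, which is the last day of the consultation period.
The date disbursement becomes effective: 59 calendar days after 2022/06/13 is 2022/08/11.

2022/08/11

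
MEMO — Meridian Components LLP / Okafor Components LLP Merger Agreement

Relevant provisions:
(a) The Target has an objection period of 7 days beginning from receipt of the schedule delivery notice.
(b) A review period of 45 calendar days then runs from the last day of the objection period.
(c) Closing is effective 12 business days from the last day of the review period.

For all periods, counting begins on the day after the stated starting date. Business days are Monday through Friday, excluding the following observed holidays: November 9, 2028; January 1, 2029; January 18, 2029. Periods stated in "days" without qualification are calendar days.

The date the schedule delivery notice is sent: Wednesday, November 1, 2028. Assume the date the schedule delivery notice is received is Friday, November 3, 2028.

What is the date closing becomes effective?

January 11, 2029

Adding 7 calendar days to November 3, 2028 gives November 10, 2028, which is the last day of the objection period.
Adding 45 calendar days to November 10, 2028 gives December 25, 2028, which is the last day of the review period.
The date closing becomes effective: counting 12 business days from Monday, December 25, 2028 (Dec 26, Dec 27, Dec 28, Dec 29, …, Jan 9, Jan 10, Jan 11, skipping weekends and the listed holiday on Jan 1) reaches Thursday, January 11, 2029.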